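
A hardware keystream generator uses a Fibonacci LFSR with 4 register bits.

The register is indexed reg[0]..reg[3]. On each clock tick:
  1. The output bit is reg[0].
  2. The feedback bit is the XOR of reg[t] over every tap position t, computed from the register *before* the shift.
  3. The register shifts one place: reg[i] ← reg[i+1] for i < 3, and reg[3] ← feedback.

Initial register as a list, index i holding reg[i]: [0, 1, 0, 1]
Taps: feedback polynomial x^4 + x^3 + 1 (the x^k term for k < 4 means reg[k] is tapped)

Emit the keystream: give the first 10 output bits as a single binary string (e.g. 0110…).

k : reg_k → out_k, fb_k
0: 0101 → 0, fb=1
1: 1011 → 1, fb=0
2: 0110 → 0, fb=0
3: 1100 → 1, fb=1
4: 1001 → 1, fb=0
5: 0010 → 0, fb=0
6: 0100 → 0, fb=0
7: 1000 → 1, fb=1
8: 0001 → 0, fb=1
9: 0011 → 0, fb=1

0101100100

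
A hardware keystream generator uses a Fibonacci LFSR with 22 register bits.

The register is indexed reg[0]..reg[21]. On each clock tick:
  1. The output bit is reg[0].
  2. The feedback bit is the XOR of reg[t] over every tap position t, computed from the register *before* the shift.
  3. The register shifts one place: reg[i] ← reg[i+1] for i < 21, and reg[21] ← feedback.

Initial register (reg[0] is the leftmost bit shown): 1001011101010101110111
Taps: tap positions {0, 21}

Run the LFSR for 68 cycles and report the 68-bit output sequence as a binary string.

step | reg (before) | out | fb
   0 | 1001011101010101110111 | 1 | 0
   1 | 0010111010101011101110 | 0 | 0
   2 | 0101110101010111011100 | 0 | 0
   3 | 1011101010101110111000 | 1 | 1
   4 | 0111010101011101110001 | 0 | 1
   5 | 1110101010111011100011 | 1 | 0
   6 | 1101010101110111000110 | 1 | 1
   7 | 1010101011101110001101 | 1 | 0
   8 | 0101010111011100011010 | 0 | 0
   9 | 1010101110111000110100 | 1 | 1
  10 | 0101011101110001101001 | 0 | 1
  11 | 1010111011100011010011 | 1 | 0
  12 | 0101110111000110100110 | 0 | 0
  13 | 1011101110001101001100 | 1 | 1
  14 | 0111011100011010011001 | 0 | 1
  15 | 1110111000110100110011 | 1 | 0
  16 | 1101110001101001100110 | 1 | 1
  17 | 1011100011010011001101 | 1 | 0
  18 | 0111000110100110011010 | 0 | 0
  19 | 1110001101001100110100 | 1 | 1
  20 | 1100011010011001101001 | 1 | 0
  21 | 1000110100110011010010 | 1 | 1
  22 | 0001101001100110100101 | 0 | 1
  23 | 0011010011001101001011 | 0 | 1
  24 | 0110100110011010010111 | 0 | 1
  25 | 1101001100110100101111 | 1 | 0
  26 | 1010011001101001011110 | 1 | 1
  27 | 0100110011010010111101 | 0 | 1
  28 | 1001100110100101111011 | 1 | 0
  29 | 0011001101001011110110 | 0 | 0
  30 | 0110011010010111101100 | 0 | 0
  31 | 1100110100101111011000 | 1 | 1
  32 | 1001101001011110110001 | 1 | 0
  33 | 0011010010111101100010 | 0 | 0
  34 | 0110100101111011000100 | 0 | 0
  35 | 1101001011110110001000 | 1 | 1
  36 | 1010010111101100010001 | 1 | 0
  37 | 0100101111011000100010 | 0 | 0
  38 | 1001011110110001000100 | 1 | 1
  39 | 0010111101100010001001 | 0 | 1
  40 | 0101111011000100010011 | 0 | 1
  41 | 1011110110001000100111 | 1 | 0
  42 | 0111101100010001001110 | 0 | 0
  43 | 1111011000100010011100 | 1 | 1
  44 | 1110110001000100111001 | 1 | 0
  45 | 1101100010001001110010 | 1 | 1
  46 | 1011000100010011100101 | 1 | 0
  47 | 0110001000100111001010 | 0 | 0
  48 | 1100010001001110010100 | 1 | 1
  49 | 1000100010011100101001 | 1 | 0
  50 | 0001000100111001010010 | 0 | 0
  51 | 0010001001110010100100 | 0 | 0
  52 | 0100010011100101001000 | 0 | 0
  53 | 1000100111001010010000 | 1 | 1
  54 | 0001001110010100100001 | 0 | 1
  55 | 0010011100101001000011 | 0 | 1
  56 | 0100111001010010000111 | 0 | 1
  57 | 1001110010100100001111 | 1 | 0
  58 | 0011100101001000011110 | 0 | 0
  59 | 0111001010010000111100 | 0 | 0
  60 | 1110010100100001111000 | 1 | 1
  61 | 1100101001000011110001 | 1 | 0
  62 | 1001010010000111100010 | 1 | 1
  63 | 0010100100001111000101 | 0 | 1
  64 | 0101001000011110001011 | 0 | 1
  65 | 1010010000111100010111 | 1 | 0
  66 | 0100100001111000101110 | 0 | 0
  67 | 1001000011110001011100 | 1 | 1

10010111010101011101110001101001100110100101111011000100010011100101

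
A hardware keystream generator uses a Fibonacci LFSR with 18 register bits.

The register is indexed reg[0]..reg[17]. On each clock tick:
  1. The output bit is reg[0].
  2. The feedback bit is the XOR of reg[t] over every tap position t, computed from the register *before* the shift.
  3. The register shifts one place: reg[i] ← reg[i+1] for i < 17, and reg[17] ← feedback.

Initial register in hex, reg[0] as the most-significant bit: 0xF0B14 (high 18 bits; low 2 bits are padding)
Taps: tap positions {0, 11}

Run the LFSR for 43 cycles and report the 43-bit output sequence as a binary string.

1111000010110001010111101001000101110101010

k : reg_k → out_k, fb_k
0: 111100001011000101 → 1, fb=0
1: 111000010110001010 → 1, fb=1
2: 110000101100010101 → 1, fb=1
3: 100001011000101011 → 1, fb=1
4: 000010110001010111 → 0, fb=1
5: 000101100010101111 → 0, fb=0
6: 001011000101011110 → 0, fb=1
7: 010110001010111101 → 0, fb=0
8: 101100010101111010 → 1, fb=0
9: 011000101011110100 → 0, fb=1
10: 110001010111101001 → 1, fb=0
11: 100010101111010010 → 1, fb=0
12: 000101011110100100 → 0, fb=0
13: 001010111101001000 → 0, fb=1
14: 010101111010010001 → 0, fb=0
15: 101011110100100010 → 1, fb=1
16: 010111101001000101 → 0, fb=1
17: 101111010010001011 → 1, fb=1
18: 011110100100010111 → 0, fb=0
19: 111101001000101110 → 1, fb=1
20: 111010010001011101 → 1, fb=0
21: 110100100010111010 → 1, fb=1
22: 101001000101110101 → 1, fb=0
23: 010010001011101010 → 0, fb=1
24: 100100010111010101 → 1, fb=0
25: 001000101110101010 → 0, fb=0
26: 010001011101010100 → 0, fb=1
27: 100010111010101001 → 1, fb=1
28: 000101110101010011 → 0, fb=1
29: 001011101010100111 → 0, fb=0
30: 010111010101001110 → 0, fb=1
31: 101110101010011101 → 1, fb=1
32: 011101010100111011 → 0, fb=0
33: 111010101001110110 → 1, fb=0
34: 110101010011101100 → 1, fb=0
35: 101010100111011000 → 1, fb=0
36: 010101001110110000 → 0, fb=0
37: 101010011101100000 → 1, fb=0
38: 010100111011000000 → 0, fb=1
39: 101001110110000001 → 1, fb=1
40: 010011101100000011 → 0, fb=0
41: 100111011000000110 → 1, fb=1
42: 001110110000001101 → 0, fb=0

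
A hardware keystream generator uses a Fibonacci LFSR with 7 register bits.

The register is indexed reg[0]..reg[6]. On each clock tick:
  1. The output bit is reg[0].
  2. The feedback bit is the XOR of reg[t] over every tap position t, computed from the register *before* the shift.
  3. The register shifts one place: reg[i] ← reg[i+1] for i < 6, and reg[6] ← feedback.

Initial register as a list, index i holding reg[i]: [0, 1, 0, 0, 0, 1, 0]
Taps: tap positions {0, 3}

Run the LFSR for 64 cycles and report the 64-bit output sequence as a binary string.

0100010011000101110101101100000110011010100111001111011010000101

tick  register→output (feedback)
  0  0100010→0 (0)
  1  1000100→1 (1)
  2  0001001→0 (1)
  3  0010011→0 (0)
  4  0100110→0 (0)
  5  1001100→1 (0)
  6  0011000→0 (1)
  7  0110001→0 (0)
  8  1100010→1 (1)
  9  1000101→1 (1)
 10  0001011→0 (1)
 11  0010111→0 (0)
 12  0101110→0 (1)
 13  1011101→1 (0)
 14  0111010→0 (1)
 15  1110101→1 (1)
 16  1101011→1 (0)
 17  1010110→1 (1)
 18  0101101→0 (1)
 19  1011011→1 (0)
 20  0110110→0 (0)
 21  1101100→1 (0)
 22  1011000→1 (0)
 23  0110000→0 (0)
 24  1100000→1 (1)
 25  1000001→1 (1)
 26  0000011→0 (0)
 27  0000110→0 (0)
 28  0001100→0 (1)
 29  0011001→0 (1)
 30  0110011→0 (0)
 31  1100110→1 (1)
 32  1001101→1 (0)
 33  0011010→0 (1)
 34  0110101→0 (0)
 35  1101010→1 (0)
 36  1010100→1 (1)
 37  0101001→0 (1)
 38  1010011→1 (1)
 39  0100111→0 (0)
 40  1001110→1 (0)
 41  0011100→0 (1)
 42  0111001→0 (1)
 43  1110011→1 (1)
 44  1100111→1 (1)
 45  1001111→1 (0)
 46  0011110→0 (1)
 47  0111101→0 (1)
 48  1111011→1 (0)
 49  1110110→1 (1)
 50  1101101→1 (0)
 51  1011010→1 (0)
 52  0110100→0 (0)
 53  1101000→1 (0)
 54  1010000→1 (1)
 55  0100001→0 (0)
 56  1000010→1 (1)
 57  0000101→0 (0)
 58  0001010→0 (1)
 59  0010101→0 (0)
 60  0101010→0 (1)
 61  1010101→1 (1)
 62  0101011→0 (1)
 63  1010111→1 (1)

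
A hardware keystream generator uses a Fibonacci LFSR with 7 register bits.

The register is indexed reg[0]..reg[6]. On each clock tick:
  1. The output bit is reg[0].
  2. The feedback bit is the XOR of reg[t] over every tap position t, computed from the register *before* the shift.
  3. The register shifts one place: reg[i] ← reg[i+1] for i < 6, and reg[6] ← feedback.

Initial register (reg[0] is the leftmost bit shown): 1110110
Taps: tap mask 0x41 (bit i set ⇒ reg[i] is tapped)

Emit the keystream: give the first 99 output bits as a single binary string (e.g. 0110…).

111011010110110010010001110000101111100101011100110100010011110001010000110000010000001111111010101

step | reg (before) | out | fb
   0 | 1110110 | 1 | 1
   1 | 1101101 | 1 | 0
   2 | 1011010 | 1 | 1
   3 | 0110101 | 0 | 1
   4 | 1101011 | 1 | 0
   5 | 1010110 | 1 | 1
   6 | 0101101 | 0 | 1
   7 | 1011011 | 1 | 0
   8 | 0110110 | 0 | 0
   9 | 1101100 | 1 | 1
  10 | 1011001 | 1 | 0
  11 | 0110010 | 0 | 0
  12 | 1100100 | 1 | 1
  13 | 1001001 | 1 | 0
  14 | 0010010 | 0 | 0
  15 | 0100100 | 0 | 0
  16 | 1001000 | 1 | 1
  17 | 0010001 | 0 | 1
  18 | 0100011 | 0 | 1
  19 | 1000111 | 1 | 0
  20 | 0001110 | 0 | 0
  21 | 0011100 | 0 | 0
  22 | 0111000 | 0 | 0
  23 | 1110000 | 1 | 1
  24 | 1100001 | 1 | 0
  25 | 1000010 | 1 | 1
  26 | 0000101 | 0 | 1
  27 | 0001011 | 0 | 1
  28 | 0010111 | 0 | 1
  29 | 0101111 | 0 | 1
  30 | 1011111 | 1 | 0
  31 | 0111110 | 0 | 0
  32 | 1111100 | 1 | 1
  33 | 1111001 | 1 | 0
  34 | 1110010 | 1 | 1
  35 | 1100101 | 1 | 0
  36 | 1001010 | 1 | 1
  37 | 0010101 | 0 | 1
  38 | 0101011 | 0 | 1
  39 | 1010111 | 1 | 0
  40 | 0101110 | 0 | 0
  41 | 1011100 | 1 | 1
  42 | 0111001 | 0 | 1
  43 | 1110011 | 1 | 0
  44 | 1100110 | 1 | 1
  45 | 1001101 | 1 | 0
  46 | 0011010 | 0 | 0
  47 | 0110100 | 0 | 0
  48 | 1101000 | 1 | 1
  49 | 1010001 | 1 | 0
  50 | 0100010 | 0 | 0
  51 | 1000100 | 1 | 1
  52 | 0001001 | 0 | 1
  53 | 0010011 | 0 | 1
  54 | 0100111 | 0 | 1
  55 | 1001111 | 1 | 0
  56 | 0011110 | 0 | 0
  57 | 0111100 | 0 | 0
  58 | 1111000 | 1 | 1
  59 | 1110001 | 1 | 0
  60 | 1100010 | 1 | 1
  61 | 1000101 | 1 | 0
  62 | 0001010 | 0 | 0
  63 | 0010100 | 0 | 0
  64 | 0101000 | 0 | 0
  65 | 1010000 | 1 | 1
  66 | 0100001 | 0 | 1
  67 | 1000011 | 1 | 0
  68 | 0000110 | 0 | 0
  69 | 0001100 | 0 | 0
  70 | 0011000 | 0 | 0
  71 | 0110000 | 0 | 0
  72 | 1100000 | 1 | 1
  73 | 1000001 | 1 | 0
  74 | 0000010 | 0 | 0
  75 | 0000100 | 0 | 0
  76 | 0001000 | 0 | 0
  77 | 0010000 | 0 | 0
  78 | 0100000 | 0 | 0
  79 | 1000000 | 1 | 1
  80 | 0000001 | 0 | 1
  81 | 0000011 | 0 | 1
  82 | 0000111 | 0 | 1
  83 | 0001111 | 0 | 1
  84 | 0011111 | 0 | 1
  85 | 0111111 | 0 | 1
  86 | 1111111 | 1 | 0
  87 | 1111110 | 1 | 1
  88 | 1111101 | 1 | 0
  89 | 1111010 | 1 | 1
  90 | 1110101 | 1 | 0
  91 | 1101010 | 1 | 1
  92 | 1010101 | 1 | 0
  93 | 0101010 | 0 | 0
  94 | 1010100 | 1 | 1
  95 | 0101001 | 0 | 1
  96 | 1010011 | 1 | 0
  97 | 0100110 | 0 | 0
  98 | 1001100 | 1 | 1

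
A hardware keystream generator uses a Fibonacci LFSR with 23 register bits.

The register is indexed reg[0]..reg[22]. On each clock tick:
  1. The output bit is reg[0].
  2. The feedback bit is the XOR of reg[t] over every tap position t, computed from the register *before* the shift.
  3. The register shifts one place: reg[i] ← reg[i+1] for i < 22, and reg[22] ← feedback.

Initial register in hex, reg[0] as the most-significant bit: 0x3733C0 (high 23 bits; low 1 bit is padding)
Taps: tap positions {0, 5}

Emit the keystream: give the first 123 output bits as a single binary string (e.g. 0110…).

tick  register→output (feedback)
  0  00110111001100111100000→0 (1)
  1  01101110011001111000001→0 (1)
  2  11011100110011110000011→1 (0)
  3  10111001100111100000110→1 (1)
  4  01110011001111000001101→0 (0)
  5  11100110011110000011010→1 (0)
  6  11001100111100000110100→1 (0)
  7  10011001111000001101000→1 (1)
  8  00110011110000011010001→0 (0)
  9  01100111100000110100010→0 (1)
 10  11001111000001101000101→1 (0)
 11  10011110000011010001010→1 (0)
 12  00111100000110100010100→0 (1)
 13  01111000001101000101001→0 (0)
 14  11110000011010001010010→1 (1)
 15  11100000110100010100101→1 (1)
 16  11000001101000101001011→1 (1)
 17  10000011010001010010111→1 (1)
 18  00000110100010100101111→0 (1)
 19  00001101000101001011111→0 (1)
 20  00011010001010010111111→0 (0)
 21  00110100010100101111110→0 (1)
 22  01101000101001011111101→0 (0)
 23  11010001010010111111010→1 (1)
 24  10100010100101111110101→1 (1)
 25  01000101001011111101011→0 (1)
 26  10001010010111111010111→1 (1)
 27  00010100101111110101111→0 (1)
 28  00101001011111101011111→0 (0)
 29  01010010111111010111110→0 (0)
 30  10100101111110101111100→1 (0)
 31  01001011111101011111000→0 (0)
 32  10010111111010111110000→1 (0)
 33  00101111110101111100000→0 (1)
 34  01011111101011111000001→0 (1)
 35  10111111010111110000011→1 (0)
 36  01111110101111100000110→0 (1)
 37  11111101011111000001101→1 (0)
 38  11111010111110000011010→1 (1)
 39  11110101111100000110101→1 (0)
 40  11101011111000001101010→1 (1)
 41  11010111110000011010101→1 (0)
 42  10101111100000110101010→1 (0)
 43  01011111000001101010100→0 (1)
 44  10111110000011010101001→1 (0)
 45  01111100000110101010010→0 (1)
 46  11111000001101010100101→1 (1)
 47  11110000011010101001011→1 (1)
 48  11100000110101010010111→1 (1)
 49  11000001101010100101111→1 (1)
 50  10000011010101001011111→1 (1)
 51  00000110101010010111111→0 (1)
 52  00001101010100101111111→0 (1)
 53  00011010101001011111111→0 (0)
 54  00110101010010111111110→0 (1)
 55  01101010100101111111101→0 (0)
 56  11010101001011111111010→1 (0)
 57  10101010010111111110100→1 (1)
 58  01010100101111111101001→0 (1)
 59  10101001011111111010011→1 (1)
 60  01010010111111110100111→0 (0)
 61  10100101111111101001110→1 (0)
 62  01001011111111010011100→0 (0)
 63  10010111111110100111000→1 (0)
 64  00101111111101001110000→0 (1)
 65  01011111111010011100001→0 (1)
 66  10111111110100111000011→1 (0)
 67  01111111101001110000110→0 (1)
 68  11111111010011100001101→1 (0)
 69  11111110100111000011010→1 (0)
 70  11111101001110000110100→1 (0)
 71  11111010011100001101000→1 (1)
 72  11110100111000011010001→1 (0)
 73  11101001110000110100010→1 (1)
 74  11010011100001101000101→1 (1)
 75  10100111000011010001011→1 (0)
 76  01001110000110100010110→0 (1)
 77  10011100001101000101101→1 (0)
 78  00111000011010001011010→0 (0)
 79  01110000110100010110100→0 (0)
 80  11100001101000101101000→1 (1)
 81  11000011010001011010001→1 (1)
 82  10000110100010110100011→1 (0)
 83  00001101000101101000110→0 (1)
 84  00011010001011010001101→0 (0)
 85  00110100010110100011010→0 (1)
 86  01101000101101000110101→0 (0)
 87  11010001011010001101010→1 (1)
 88  10100010110100011010101→1 (1)
 89  01000101101000110101011→0 (1)
 90  10001011010001101010111→1 (1)
 91  00010110100011010101111→0 (1)
 92  00101101000110101011111→0 (1)
 93  01011010001101010111111→0 (0)
 94  10110100011010101111110→1 (0)
 95  01101000110101011111100→0 (0)
 96  11010001101010111111000→1 (1)
 97  10100011010101111110001→1 (1)
 98  01000110101011111100011→0 (1)
 99  10001101010111111000111→1 (0)
100  00011010101111110001110→0 (0)
101  00110101011111100011100→0 (1)
102  01101010111111000111001→0 (0)
103  11010101111110001110010→1 (0)
104  10101011111100011100100→1 (1)
105  01010111111000111001001→0 (1)
106  10101111110001110010011→1 (0)
107  01011111100011100100110→0 (1)
108  10111111000111001001101→1 (0)
109  01111110001110010011010→0 (1)
110  11111100011100100110101→1 (0)
111  11111000111001001101010→1 (1)
112  11110001110010011010101→1 (1)
113  11100011100100110101011→1 (1)
114  11000111001001101010111→1 (0)
115  10001110010011010101110→1 (0)
116  00011100100110101011100→0 (1)
117  00111001001101010111001→0 (0)
118  01110010011010101110010→0 (0)
119  11100100110101011100100→1 (0)
120  11001001101010111001000→1 (1)
121  10010011010101110010001→1 (1)
122  00100110101011100100011→0 (1)

001101110011001111000001101000101001011111101011111000001101010100101111111101001110000110100010110100011010101111110001110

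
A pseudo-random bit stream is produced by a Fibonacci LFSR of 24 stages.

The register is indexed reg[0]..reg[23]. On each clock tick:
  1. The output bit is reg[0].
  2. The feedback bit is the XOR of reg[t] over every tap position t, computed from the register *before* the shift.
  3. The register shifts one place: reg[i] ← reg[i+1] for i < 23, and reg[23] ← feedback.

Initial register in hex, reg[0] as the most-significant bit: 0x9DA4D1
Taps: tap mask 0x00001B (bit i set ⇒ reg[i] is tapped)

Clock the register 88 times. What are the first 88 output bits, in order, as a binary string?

tick  register→output (feedback)
  0  100111011010010011010001→1 (1)
  1  001110110100100110100011→0 (0)
  2  011101101001001101000110→0 (0)
  3  111011010010011010001100→1 (1)
  4  110110100100110100011001→1 (0)
  5  101101001001101000110010→1 (0)
  6  011010010011010001100100→0 (0)
  7  110100100110100011001000→1 (1)
  8  101001001101000110010001→1 (1)
  9  010010011010001100100011→0 (0)
 10  100100110100011001000110→1 (0)
 11  001001101000110010001100→0 (0)
 12  010011010001100100011000→0 (0)
 13  100110100011001000110000→1 (1)
 14  001101000110010001100001→0 (1)
 15  011010001100100011000011→0 (0)
 16  110100011001000110000110→1 (1)
 17  101000110010001100001101→1 (1)
 18  010001100100011000011011→0 (1)
 19  100011001000110000110111→1 (0)
 20  000110010001100001101110→0 (0)
 21  001100100011000011011100→0 (1)
 22  011001000110000110111001→0 (1)
 23  110010001100001101110011→1 (1)
 24  100100011000011011100111→1 (0)
 25  001000110000110111001110→0 (0)
 26  010001100001101110011100→0 (1)
 27  100011000011011100111001→1 (0)
 28  000110000110111001110010→0 (0)
 29  001100001101110011100100→0 (1)
 30  011000011011100111001001→0 (1)
 31  110000110111001110010011→1 (0)
 32  100001101110011100100110→1 (1)
 33  000011011100111001001101→0 (1)
 34  000110111001110010011011→0 (0)
 35  001101110011100100110110→0 (1)
 36  011011100111001001101101→0 (0)
 37  110111001110010011011010→1 (0)
 38  101110011100100110110100→1 (1)
 39  011100111001001101101001→0 (0)
 40  111001110010011011010010→1 (0)
 41  110011100100110110100100→1 (1)
 42  100111001001101101001001→1 (1)
 43  001110010011011010010011→0 (0)
 44  011100100110110100100110→0 (0)
 45  111001001101101001001100→1 (0)
 46  110010011011010010011000→1 (1)
 47  100100110110100100110001→1 (0)
 48  001001101101001001100010→0 (0)
 49  010011011010010011000100→0 (0)
 50  100110110100100110001000→1 (1)
 51  001101101001001100010001→0 (1)
 52  011011010010011000100011→0 (0)
 53  110110100100110001000110→1 (0)
 54  101101001001100010001100→1 (0)
 55  011010010011000100011000→0 (0)
 56  110100100110001000110000→1 (1)
 57  101001001100010001100001→1 (1)
 58  010010011000100011000011→0 (0)
 59  100100110001000110000110→1 (0)
 60  001001100010001100001100→0 (0)
 61  010011000100011000011000→0 (0)
 62  100110001000110000110000→1 (1)
 63  001100010001100001100001→0 (1)
 64  011000100011000011000011→0 (1)
 65  110001000110000110000111→1 (0)
 66  100010001100001100001110→1 (0)
 67  000100011000011000011100→0 (1)
 68  001000110000110000111001→0 (0)
 69  010001100001100001110010→0 (1)
 70  100011000011000011100101→1 (0)
 71  000110000110000111001010→0 (0)
 72  001100001100001110010100→0 (1)
 73  011000011000011100101001→0 (1)
 74  110000110000111001010011→1 (0)
 75  100001100001110010100110→1 (1)
 76  000011000011100101001101→0 (1)
 77  000110000111001010011011→0 (0)
 78  001100001110010100110110→0 (1)
 79  011000011100101001101101→0 (1)
 80  110000111001010011011011→1 (0)
 81  100001110010100110110110→1 (1)
 82  000011100101001101101101→0 (1)
 83  000111001010011011011011→0 (0)
 84  001110010100110110110110→0 (0)
 85  011100101001101101101100→0 (0)
 86  111001010011011011011000→1 (0)
 87  110010100110110110110000→1 (1)

1001110110100100110100011001000110000110111001110010011011010010011000100011000011000011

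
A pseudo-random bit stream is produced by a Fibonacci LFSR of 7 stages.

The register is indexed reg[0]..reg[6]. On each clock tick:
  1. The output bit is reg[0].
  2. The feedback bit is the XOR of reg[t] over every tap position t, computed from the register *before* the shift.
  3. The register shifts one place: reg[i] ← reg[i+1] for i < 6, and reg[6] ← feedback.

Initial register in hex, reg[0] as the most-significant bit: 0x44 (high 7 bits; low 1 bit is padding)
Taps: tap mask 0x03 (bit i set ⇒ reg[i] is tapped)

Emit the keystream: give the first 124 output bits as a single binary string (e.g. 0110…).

0100010110011101010011111010000111000100100110110101101111011000110100101110111001100101010111111100000010000011000010100011

tick  register→output (feedback)
  0  0100010→0 (1)
  1  1000101→1 (1)
  2  0001011→0 (0)
  3  0010110→0 (0)
  4  0101100→0 (1)
  5  1011001→1 (1)
  6  0110011→0 (1)
  7  1100111→1 (0)
  8  1001110→1 (1)
  9  0011101→0 (0)
 10  0111010→0 (1)
 11  1110101→1 (0)
 12  1101010→1 (0)
 13  1010100→1 (1)
 14  0101001→0 (1)
 15  1010011→1 (1)
 16  0100111→0 (1)
 17  1001111→1 (1)
 18  0011111→0 (0)
 19  0111110→0 (1)
 20  1111101→1 (0)
 21  1111010→1 (0)
 22  1110100→1 (0)
 23  1101000→1 (0)
 24  1010000→1 (1)
 25  0100001→0 (1)
 26  1000011→1 (1)
 27  0000111→0 (0)
 28  0001110→0 (0)
 29  0011100→0 (0)
 30  0111000→0 (1)
 31  1110001→1 (0)
 32  1100010→1 (0)
 33  1000100→1 (1)
 34  0001001→0 (0)
 35  0010010→0 (0)
 36  0100100→0 (1)
 37  1001001→1 (1)
 38  0010011→0 (0)
 39  0100110→0 (1)
 40  1001101→1 (1)
 41  0011011→0 (0)
 42  0110110→0 (1)
 43  1101101→1 (0)
 44  1011010→1 (1)
 45  0110101→0 (1)
 46  1101011→1 (0)
 47  1010110→1 (1)
 48  0101101→0 (1)
 49  1011011→1 (1)
 50  0110111→0 (1)
 51  1101111→1 (0)
 52  1011110→1 (1)
 53  0111101→0 (1)
 54  1111011→1 (0)
 55  1110110→1 (0)
 56  1101100→1 (0)
 57  1011000→1 (1)
 58  0110001→0 (1)
 59  1100011→1 (0)
 60  1000110→1 (1)
 61  0001101→0 (0)
 62  0011010→0 (0)
 63  0110100→0 (1)
 64  1101001→1 (0)
 65  1010010→1 (1)
 66  0100101→0 (1)
 67  1001011→1 (1)
 68  0010111→0 (0)
 69  0101110→0 (1)
 70  1011101→1 (1)
 71  0111011→0 (1)
 72  1110111→1 (0)
 73  1101110→1 (0)
 74  1011100→1 (1)
 75  0111001→0 (1)
 76  1110011→1 (0)
 77  1100110→1 (0)
 78  1001100→1 (1)
 79  0011001→0 (0)
 80  0110010→0 (1)
 81  1100101→1 (0)
 82  1001010→1 (1)
 83  0010101→0 (0)
 84  0101010→0 (1)
 85  1010101→1 (1)
 86  0101011→0 (1)
 87  1010111→1 (1)
 88  0101111→0 (1)
 89  1011111→1 (1)
 90  0111111→0 (1)
 91  1111111→1 (0)
 92  1111110→1 (0)
 93  1111100→1 (0)
 94  1111000→1 (0)
 95  1110000→1 (0)
 96  1100000→1 (0)
 97  1000000→1 (1)
 98  0000001→0 (0)
 99  0000010→0 (0)
100  0000100→0 (0)
101  0001000→0 (0)
102  0010000→0 (0)
103  0100000→0 (1)
104  1000001→1 (1)
105  0000011→0 (0)
106  0000110→0 (0)
107  0001100→0 (0)
108  0011000→0 (0)
109  0110000→0 (1)
110  1100001→1 (0)
111  1000010→1 (1)
112  0000101→0 (0)
113  0001010→0 (0)
114  0010100→0 (0)
115  0101000→0 (1)
116  1010001→1 (1)
117  0100011→0 (1)
118  1000111→1 (1)
119  0001111→0 (0)
120  0011110→0 (0)
121  0111100→0 (1)
122  1111001→1 (0)
123  1110010→1 (0)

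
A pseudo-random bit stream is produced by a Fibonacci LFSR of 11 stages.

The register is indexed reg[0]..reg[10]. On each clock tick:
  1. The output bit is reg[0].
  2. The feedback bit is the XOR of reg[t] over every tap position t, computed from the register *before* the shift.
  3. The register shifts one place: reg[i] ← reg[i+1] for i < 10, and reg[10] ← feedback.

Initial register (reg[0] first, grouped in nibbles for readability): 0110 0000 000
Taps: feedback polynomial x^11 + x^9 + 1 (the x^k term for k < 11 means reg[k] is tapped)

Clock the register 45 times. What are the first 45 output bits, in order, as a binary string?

step | reg (before) | out | fb
   0 | 01100000000 | 0 | 0
   1 | 11000000000 | 1 | 1
   2 | 10000000001 | 1 | 1
   3 | 00000000011 | 0 | 1
   4 | 00000000111 | 0 | 1
   5 | 00000001111 | 0 | 1
   6 | 00000011111 | 0 | 1
   7 | 00000111111 | 0 | 1
   8 | 00001111111 | 0 | 1
   9 | 00011111111 | 0 | 1
  10 | 00111111111 | 0 | 1
  11 | 01111111111 | 0 | 1
  12 | 11111111111 | 1 | 0
  13 | 11111111110 | 1 | 0
  14 | 11111111100 | 1 | 1
  15 | 11111111001 | 1 | 1
  16 | 11111110011 | 1 | 0
  17 | 11111100110 | 1 | 0
  18 | 11111001100 | 1 | 1
  19 | 11110011001 | 1 | 1
  20 | 11100110011 | 1 | 0
  21 | 11001100110 | 1 | 0
  22 | 10011001100 | 1 | 1
  23 | 00110011001 | 0 | 0
  24 | 01100110010 | 0 | 1
  25 | 11001100101 | 1 | 1
  26 | 10011001011 | 1 | 0
  27 | 00110010110 | 0 | 1
  28 | 01100101101 | 0 | 0
  29 | 11001011010 | 1 | 0
  30 | 10010110100 | 1 | 1
  31 | 00101101001 | 0 | 0
  32 | 01011010010 | 0 | 1
  33 | 10110100101 | 1 | 1
  34 | 01101001011 | 0 | 1
  35 | 11010010111 | 1 | 0
  36 | 10100101110 | 1 | 0
  37 | 01001011100 | 0 | 0
  38 | 10010111000 | 1 | 1
  39 | 00101110001 | 0 | 0
  40 | 01011100010 | 0 | 1
  41 | 10111000101 | 1 | 1
  42 | 01110001011 | 0 | 1
  43 | 11100010111 | 1 | 0
  44 | 11000101110 | 1 | 0

011000000000111111111110011001100101101001011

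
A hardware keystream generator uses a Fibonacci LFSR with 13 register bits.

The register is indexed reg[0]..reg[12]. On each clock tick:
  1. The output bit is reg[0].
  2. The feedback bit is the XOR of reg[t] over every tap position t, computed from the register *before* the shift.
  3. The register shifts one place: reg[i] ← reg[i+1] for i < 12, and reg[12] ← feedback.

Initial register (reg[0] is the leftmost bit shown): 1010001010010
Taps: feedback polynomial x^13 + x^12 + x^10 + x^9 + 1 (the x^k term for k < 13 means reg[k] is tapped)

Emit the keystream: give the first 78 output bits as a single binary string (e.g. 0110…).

101000101001010010001001111110001001100110110001010111010101100001000100000000

tick  register→output (feedback)
  0  1010001010010→1 (1)
  1  0100010100101→0 (0)
  2  1000101001010→1 (0)
  3  0001010010100→0 (1)
  4  0010100101001→0 (0)
  5  0101001010010→0 (0)
  6  1010010100100→1 (0)
  7  0100101001000→0 (1)
  8  1001010010001→1 (0)
  9  0010100100010→0 (0)
 10  0101001000100→0 (1)
 11  1010010001001→1 (1)
 12  0100100010011→0 (1)
 13  1001000100111→1 (1)
 14  0010001001111→0 (1)
 15  0100010011111→0 (1)
 16  1000100111111→1 (0)
 17  0001001111110→0 (0)
 18  0010011111100→0 (0)
 19  0100111111000→0 (1)
 20  1001111110001→1 (0)
 21  0011111100010→0 (0)
 22  0111111000100→0 (1)
 23  1111110001001→1 (1)
 24  1111100010011→1 (0)
 25  1111000100110→1 (0)
 26  1110001001100→1 (1)
 27  1100010011001→1 (1)
 28  1000100110011→1 (0)
 29  0001001100110→0 (1)
 30  0010011001101→0 (1)
 31  0100110011011→0 (0)
 32  1001100110110→1 (0)
 33  0011001101100→0 (0)
 34  0110011011000→0 (1)
 35  1100110110001→1 (0)
 36  1001101100010→1 (1)
 37  0011011000101→0 (0)
 38  0110110001010→0 (1)
 39  1101100010101→1 (1)
 40  1011000101011→1 (1)
 41  0110001010111→0 (0)
 42  1100010101110→1 (1)
 43  1000101011101→1 (0)
 44  0001010111010→0 (1)
 45  0010101110101→0 (0)
 46  0101011101010→0 (1)
 47  1010111010101→1 (1)
 48  0101110101011→0 (0)
 49  1011101010110→1 (0)
 50  0111010101100→0 (0)
 51  1110101011000→1 (0)
 52  1101010110000→1 (1)
 53  1010101100001→1 (0)
 54  0101011000010→0 (0)
 55  1010110000100→1 (0)
 56  0101100001000→0 (1)
 57  1011000010001→1 (0)
 58  0110000100010→0 (0)
 59  1100001000100→1 (0)
 60  1000010001000→1 (0)
 61  0000100010000→0 (0)
 62  0001000100000→0 (0)
 63  0010001000000→0 (0)
 64  0100010000000→0 (0)
 65  1000100000000→1 (1)
 66  0001000000001→0 (1)
 67  0010000000011→0 (1)
 68  0100000000111→0 (0)
 69  1000000001110→1 (1)
 70  0000000011101→0 (1)
 71  0000000111011→0 (0)
 72  0000001110110→0 (1)
 73  0000011101101→0 (1)
 74  0000111011011→0 (0)
 75  0001110110110→0 (1)
 76  0011101101101→0 (1)
 77  0111011011011→0 (0)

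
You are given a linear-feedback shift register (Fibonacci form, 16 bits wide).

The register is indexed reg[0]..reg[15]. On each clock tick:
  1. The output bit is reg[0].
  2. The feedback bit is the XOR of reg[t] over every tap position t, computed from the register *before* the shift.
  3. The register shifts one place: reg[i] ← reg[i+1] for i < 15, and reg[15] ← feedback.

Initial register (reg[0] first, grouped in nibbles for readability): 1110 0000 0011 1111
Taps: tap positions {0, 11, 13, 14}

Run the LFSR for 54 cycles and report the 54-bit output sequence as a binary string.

k : reg_k → out_k, fb_k
0: 1110000000111111 → 1, fb=0
1: 1100000001111110 → 1, fb=0
2: 1000000011111100 → 1, fb=1
3: 0000000111111001 → 0, fb=1
4: 0000001111110011 → 0, fb=0
5: 0000011111100110 → 0, fb=0
6: 0000111111001100 → 0, fb=1
7: 0001111110011001 → 0, fb=1
8: 0011111100110011 → 0, fb=0
9: 0111111001100110 → 0, fb=0
10: 1111110011001100 → 1, fb=0
11: 1111100110011000 → 1, fb=0
12: 1111001100110000 → 1, fb=0
13: 1110011001100000 → 1, fb=1
14: 1100110011000001 → 1, fb=1
15: 1001100110000011 → 1, fb=0
16: 0011001100000110 → 0, fb=0
17: 0110011000001100 → 0, fb=1
18: 1100110000011001 → 1, fb=0
19: 1001100000110010 → 1, fb=1
20: 0011000001100101 → 0, fb=1
21: 0110000011001011 → 0, fb=1
22: 1100000110010111 → 1, fb=0
23: 1000001100101110 → 1, fb=1
24: 0000011001011101 → 0, fb=0
25: 0000110010111010 → 0, fb=0
26: 0001100101110100 → 0, fb=0
27: 0011001011101000 → 0, fb=0
28: 0110010111010000 → 0, fb=1
29: 1100101110100001 → 1, fb=1
30: 1001011101000011 → 1, fb=0
31: 0010111010000110 → 0, fb=0
32: 0101110100001100 → 0, fb=1
33: 1011101000011001 → 1, fb=0
34: 0111010000110010 → 0, fb=0
35: 1110100001100100 → 1, fb=0
36: 1101000011001000 → 1, fb=1
37: 1010000110010001 → 1, fb=0
38: 0100001100100010 → 0, fb=1
39: 1000011001000101 → 1, fb=0
40: 0000110010001010 → 0, fb=1
41: 0001100100010101 → 0, fb=0
42: 0011001000101010 → 0, fb=1
43: 0110010001010101 → 0, fb=0
44: 1100100010101010 → 1, fb=0
45: 1001000101010100 → 1, fb=1
46: 0010001010101001 → 0, fb=0
47: 0100010101010010 → 0, fb=0
48: 1000101010100100 → 1, fb=0
49: 0001010101001000 → 0, fb=0
50: 0010101010010000 → 0, fb=1
51: 0101010100100001 → 0, fb=0
52: 1010101001000010 → 1, fb=0
53: 0101010010000100 → 0, fb=1

111000000011111100110011000001100101110100001100100010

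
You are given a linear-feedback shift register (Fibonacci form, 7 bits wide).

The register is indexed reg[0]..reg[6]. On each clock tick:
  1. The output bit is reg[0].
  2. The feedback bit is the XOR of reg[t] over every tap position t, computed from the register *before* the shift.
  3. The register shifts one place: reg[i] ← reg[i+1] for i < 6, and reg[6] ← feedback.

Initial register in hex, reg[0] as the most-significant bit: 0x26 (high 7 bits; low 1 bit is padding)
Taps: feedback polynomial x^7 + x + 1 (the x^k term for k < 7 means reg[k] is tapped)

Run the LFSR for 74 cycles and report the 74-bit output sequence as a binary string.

00100110110101101111011000110100101110111001100101010111111100000010000011

tick  register→output (feedback)
  0  0010011→0 (0)
  1  0100110→0 (1)
  2  1001101→1 (1)
  3  0011011→0 (0)
  4  0110110→0 (1)
  5  1101101→1 (0)
  6  1011010→1 (1)
  7  0110101→0 (1)
  8  1101011→1 (0)
  9  1010110→1 (1)
 10  0101101→0 (1)
 11  1011011→1 (1)
 12  0110111→0 (1)
 13  1101111→1 (0)
 14  1011110→1 (1)
 15  0111101→0 (1)
 16  1111011→1 (0)
 17  1110110→1 (0)
 18  1101100→1 (0)
 19  1011000→1 (1)
 20  0110001→0 (1)
 21  1100011→1 (0)
 22  1000110→1 (1)
 23  0001101→0 (0)
 24  0011010→0 (0)
 25  0110100→0 (1)
 26  1101001→1 (0)
 27  1010010→1 (1)
 28  0100101→0 (1)
 29  1001011→1 (1)
 30  0010111→0 (0)
 31  0101110→0 (1)
 32  1011101→1 (1)
 33  0111011→0 (1)
 34  1110111→1 (0)
 35  1101110→1 (0)
 36  1011100→1 (1)
 37  0111001→0 (1)
 38  1110011→1 (0)
 39  1100110→1 (0)
 40  1001100→1 (1)
 41  0011001→0 (0)
 42  0110010→0 (1)
 43  1100101→1 (0)
 44  1001010→1 (1)
 45  0010101→0 (0)
 46  0101010→0 (1)
 47  1010101→1 (1)
 48  0101011→0 (1)
 49  1010111→1 (1)
 50  0101111→0 (1)
 51  1011111→1 (1)
 52  0111111→0 (1)
 53  1111111→1 (0)
 54  1111110→1 (0)
 55  1111100→1 (0)
 56  1111000→1 (0)
 57  1110000→1 (0)
 58  1100000→1 (0)
 59  1000000→1 (1)
 60  0000001→0 (0)
 61  0000010→0 (0)
 62  0000100→0 (0)
 63  0001000→0 (0)
 64  0010000→0 (0)
 65  0100000→0 (1)
 66  1000001→1 (1)
 67  0000011→0 (0)
 68  0000110→0 (0)
 69  0001100→0 (0)
 70  0011000→0 (0)
 71  0110000→0 (1)
 72  1100001→1 (0)
 73  1000010→1 (1)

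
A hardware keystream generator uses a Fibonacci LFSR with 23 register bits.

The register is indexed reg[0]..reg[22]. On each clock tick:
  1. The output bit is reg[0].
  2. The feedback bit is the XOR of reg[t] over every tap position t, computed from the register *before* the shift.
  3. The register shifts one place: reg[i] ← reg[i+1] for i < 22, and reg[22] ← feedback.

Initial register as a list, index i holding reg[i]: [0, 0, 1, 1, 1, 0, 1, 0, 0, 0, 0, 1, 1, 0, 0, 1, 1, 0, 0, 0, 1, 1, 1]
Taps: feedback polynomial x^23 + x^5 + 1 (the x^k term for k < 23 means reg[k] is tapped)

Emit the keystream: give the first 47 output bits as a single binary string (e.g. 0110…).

tick  register→output (feedback)
  0  00111010000110011000111→0 (0)
  1  01110100001100110001110→0 (1)
  2  11101000011001100011101→1 (1)
  3  11010000110011000111011→1 (1)
  4  10100001100110001110111→1 (1)
  5  01000011001100011101111→0 (0)
  6  10000110011000111011110→1 (0)
  7  00001100110001110111100→0 (1)
  8  00011001100011101111001→0 (0)
  9  00110011000111011110010→0 (0)
 10  01100110001110111100100→0 (1)
 11  11001100011101111001001→1 (0)
 12  10011000111011110010010→1 (1)
 13  00110001110111100100101→0 (0)
 14  01100011101111001001010→0 (0)
 15  11000111011110010010100→1 (0)
 16  10001110111100100101000→1 (0)
 17  00011101111001001010000→0 (1)
 18  00111011110010010100001→0 (0)
 19  01110111100100101000010→0 (1)
 20  11101111001001010000101→1 (0)
 21  11011110010010100001010→1 (0)
 22  10111100100101000010100→1 (0)
 23  01111001001010000101000→0 (0)
 24  11110010010100001010000→1 (1)
 25  11100100101000010100001→1 (0)
 26  11001001010000101000010→1 (1)
 27  10010010100001010000101→1 (1)
 28  00100101000010100001011→0 (1)
 29  01001010000101000010111→0 (0)
 30  10010100001010000101110→1 (0)
 31  00101000010100001011100→0 (0)
 32  01010000101000010111000→0 (0)
 33  10100001010000101110000→1 (1)
 34  01000010100001011100001→0 (0)
 35  10000101000010111000010→1 (0)
 36  00001010000101110000100→0 (0)
 37  00010100001011100001000→0 (1)
 38  00101000010111000010001→0 (0)
 39  01010000101110000100010→0 (0)
 40  10100001011100001000100→1 (1)
 41  01000010111000010001001→0 (0)
 42  10000101110000100010010→1 (0)
 43  00001011100001000100100→0 (0)
 44  00010111000010001001000→0 (1)
 45  00101110000100010010001→0 (1)
 46  01011100001000100100011→0 (1)

00111010000110011000111011110010010100001010000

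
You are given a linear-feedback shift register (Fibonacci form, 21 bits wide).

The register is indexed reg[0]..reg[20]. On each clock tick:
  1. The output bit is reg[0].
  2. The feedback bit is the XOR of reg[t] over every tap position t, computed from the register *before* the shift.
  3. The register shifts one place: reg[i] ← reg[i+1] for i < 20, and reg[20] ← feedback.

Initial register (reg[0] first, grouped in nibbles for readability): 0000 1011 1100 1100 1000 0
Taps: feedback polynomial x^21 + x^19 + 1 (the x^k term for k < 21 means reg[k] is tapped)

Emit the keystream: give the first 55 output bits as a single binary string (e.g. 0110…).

k : reg_k → out_k, fb_k
0: 000010111100110010000 → 0, fb=0
1: 000101111001100100000 → 0, fb=0
2: 001011110011001000000 → 0, fb=0
3: 010111100110010000000 → 0, fb=0
4: 101111001100100000000 → 1, fb=1
5: 011110011001000000001 → 0, fb=0
6: 111100110010000000010 → 1, fb=0
7: 111001100100000000100 → 1, fb=1
8: 110011001000000001001 → 1, fb=1
9: 100110010000000010011 → 1, fb=0
10: 001100100000000100110 → 0, fb=1
11: 011001000000001001101 → 0, fb=0
12: 110010000000010011010 → 1, fb=0
13: 100100000000100110100 → 1, fb=1
14: 001000000001001101001 → 0, fb=0
15: 010000000010011010010 → 0, fb=1
16: 100000000100110100101 → 1, fb=1
17: 000000001001101001011 → 0, fb=1
18: 000000010011010010111 → 0, fb=1
19: 000000100110100101111 → 0, fb=1
20: 000001001101001011111 → 0, fb=1
21: 000010011010010111111 → 0, fb=1
22: 000100110100101111111 → 0, fb=1
23: 001001101001011111111 → 0, fb=1
24: 010011010010111111111 → 0, fb=1
25: 100110100101111111111 → 1, fb=0
26: 001101001011111111110 → 0, fb=1
27: 011010010111111111101 → 0, fb=0
28: 110100101111111111010 → 1, fb=0
29: 101001011111111110100 → 1, fb=1
30: 010010111111111101001 → 0, fb=0
31: 100101111111111010010 → 1, fb=0
32: 001011111111110100100 → 0, fb=0
33: 010111111111101001000 → 0, fb=0
34: 101111111111010010000 → 1, fb=1
35: 011111111110100100001 → 0, fb=0
36: 111111111101001000010 → 1, fb=0
37: 111111111010010000100 → 1, fb=1
38: 111111110100100001001 → 1, fb=1
39: 111111101001000010011 → 1, fb=0
40: 111111010010000100110 → 1, fb=0
41: 111110100100001001100 → 1, fb=1
42: 111101001000010011001 → 1, fb=1
43: 111010010000100110011 → 1, fb=0
44: 110100100001001100110 → 1, fb=0
45: 101001000010011001100 → 1, fb=1
46: 010010000100110011001 → 0, fb=0
47: 100100001001100110010 → 1, fb=0
48: 001000010011001100100 → 0, fb=0
49: 010000100110011001000 → 0, fb=0
50: 100001001100110010000 → 1, fb=1
51: 000010011001100100001 → 0, fb=0
52: 000100110011001000010 → 0, fb=1
53: 001001100110010000101 → 0, fb=0
54: 010011001100100001010 → 0, fb=1

0000101111001100100000000100110100101111111111010010000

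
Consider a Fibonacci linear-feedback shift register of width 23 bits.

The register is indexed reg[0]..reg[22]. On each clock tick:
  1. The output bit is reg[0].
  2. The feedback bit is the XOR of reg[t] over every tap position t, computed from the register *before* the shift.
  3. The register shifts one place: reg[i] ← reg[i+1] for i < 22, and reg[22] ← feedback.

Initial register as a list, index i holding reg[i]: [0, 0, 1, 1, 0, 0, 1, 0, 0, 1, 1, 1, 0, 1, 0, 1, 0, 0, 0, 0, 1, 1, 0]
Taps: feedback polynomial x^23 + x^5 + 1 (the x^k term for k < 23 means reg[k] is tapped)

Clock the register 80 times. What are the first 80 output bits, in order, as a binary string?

00110010011101010000110011111001101010010010011110011001000110111010100101110100

step | reg (before) | out | fb
   0 | 00110010011101010000110 | 0 | 0
   1 | 01100100111010100001100 | 0 | 1
   2 | 11001001110101000011001 | 1 | 1
   3 | 10010011101010000110011 | 1 | 1
   4 | 00100111010100001100111 | 0 | 1
   5 | 01001110101000011001111 | 0 | 1
   6 | 10011101010000110011111 | 1 | 0
   7 | 00111010100001100111110 | 0 | 0
   8 | 01110101000011001111100 | 0 | 1
   9 | 11101010000110011111001 | 1 | 1
  10 | 11010100001100111110011 | 1 | 0
  11 | 10101000011001111100110 | 1 | 1
  12 | 01010000110011111001101 | 0 | 0
  13 | 10100001100111110011010 | 1 | 1
  14 | 01000011001111100110101 | 0 | 0
  15 | 10000110011111001101010 | 1 | 0
  16 | 00001100111110011010100 | 0 | 1
  17 | 00011001111100110101001 | 0 | 0
  18 | 00110011111001101010010 | 0 | 0
  19 | 01100111110011010100100 | 0 | 1
  20 | 11001111100110101001001 | 1 | 0
  21 | 10011111001101010010010 | 1 | 0
  22 | 00111110011010100100100 | 0 | 1
  23 | 01111100110101001001001 | 0 | 1
  24 | 11111001101010010010011 | 1 | 1
  25 | 11110011010100100100111 | 1 | 1
  26 | 11100110101001001001111 | 1 | 0
  27 | 11001101010010010011110 | 1 | 0
  28 | 10011010100100100111100 | 1 | 1
  29 | 00110101001001001111001 | 0 | 1
  30 | 01101010010010011110011 | 0 | 0
  31 | 11010100100100111100110 | 1 | 0
  32 | 10101001001001111001100 | 1 | 1
  33 | 01010010010011110011001 | 0 | 0
  34 | 10100100100111100110010 | 1 | 0
  35 | 01001001001111001100100 | 0 | 0
  36 | 10010010011110011001000 | 1 | 1
  37 | 00100100111100110010001 | 0 | 1
  38 | 01001001111001100100011 | 0 | 0
  39 | 10010011110011001000110 | 1 | 1
  40 | 00100111100110010001101 | 0 | 1
  41 | 01001111001100100011011 | 0 | 1
  42 | 10011110011001000110111 | 1 | 0
  43 | 00111100110010001101110 | 0 | 1
  44 | 01111001100100011011101 | 0 | 0
  45 | 11110011001000110111010 | 1 | 1
  46 | 11100110010001101110101 | 1 | 0
  47 | 11001100100011011101010 | 1 | 0
  48 | 10011001000110111010100 | 1 | 1
  49 | 00110010001101110101001 | 0 | 0
  50 | 01100100011011101010010 | 0 | 1
  51 | 11001000110111010100101 | 1 | 1
  52 | 10010001101110101001011 | 1 | 1
  53 | 00100011011101010010111 | 0 | 0
  54 | 01000110111010100101110 | 0 | 1
  55 | 10001101110101001011101 | 1 | 0
  56 | 00011011101010010111010 | 0 | 0
  57 | 00110111010100101110100 | 0 | 1
  58 | 01101110101001011101001 | 0 | 1
  59 | 11011101010010111010011 | 1 | 0
  60 | 10111010100101110100110 | 1 | 1
  61 | 01110101001011101001101 | 0 | 1
  62 | 11101010010111010011011 | 1 | 1
  63 | 11010100101110100110111 | 1 | 0
  64 | 10101001011101001101110 | 1 | 1
  65 | 01010010111010011011101 | 0 | 0
  66 | 10100101110100110111010 | 1 | 0
  67 | 01001011101001101110100 | 0 | 0
  68 | 10010111010011011101000 | 1 | 0
  69 | 00101110100110111010000 | 0 | 1
  70 | 01011101001101110100001 | 0 | 1
  71 | 10111010011011101000011 | 1 | 1
  72 | 01110100110111010000111 | 0 | 1
  73 | 11101001101110100001111 | 1 | 1
  74 | 11010011011101000011111 | 1 | 1
  75 | 10100110111010000111111 | 1 | 0
  76 | 01001101110100001111110 | 0 | 1
  77 | 10011011101000011111101 | 1 | 1
  78 | 00110111010000111111011 | 0 | 1
  79 | 01101110100001111110111 | 0 | 1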